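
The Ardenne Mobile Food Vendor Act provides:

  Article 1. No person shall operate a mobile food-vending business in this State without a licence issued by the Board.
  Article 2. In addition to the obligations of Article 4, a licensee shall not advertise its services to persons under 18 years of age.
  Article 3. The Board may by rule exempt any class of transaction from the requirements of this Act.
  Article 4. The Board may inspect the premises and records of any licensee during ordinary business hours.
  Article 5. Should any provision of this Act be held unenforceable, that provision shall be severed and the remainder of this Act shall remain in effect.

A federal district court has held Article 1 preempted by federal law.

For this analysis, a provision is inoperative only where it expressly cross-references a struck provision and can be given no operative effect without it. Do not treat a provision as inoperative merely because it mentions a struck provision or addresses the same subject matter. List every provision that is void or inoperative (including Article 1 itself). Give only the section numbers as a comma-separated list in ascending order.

Article 1 is struck. No other provision's operative terms depend on Article 1. Under the severability clause in Article 5, the remaining provisions continue in force. The provisions still in force are Article 2, Article 3, Article 4, and Article 5.

1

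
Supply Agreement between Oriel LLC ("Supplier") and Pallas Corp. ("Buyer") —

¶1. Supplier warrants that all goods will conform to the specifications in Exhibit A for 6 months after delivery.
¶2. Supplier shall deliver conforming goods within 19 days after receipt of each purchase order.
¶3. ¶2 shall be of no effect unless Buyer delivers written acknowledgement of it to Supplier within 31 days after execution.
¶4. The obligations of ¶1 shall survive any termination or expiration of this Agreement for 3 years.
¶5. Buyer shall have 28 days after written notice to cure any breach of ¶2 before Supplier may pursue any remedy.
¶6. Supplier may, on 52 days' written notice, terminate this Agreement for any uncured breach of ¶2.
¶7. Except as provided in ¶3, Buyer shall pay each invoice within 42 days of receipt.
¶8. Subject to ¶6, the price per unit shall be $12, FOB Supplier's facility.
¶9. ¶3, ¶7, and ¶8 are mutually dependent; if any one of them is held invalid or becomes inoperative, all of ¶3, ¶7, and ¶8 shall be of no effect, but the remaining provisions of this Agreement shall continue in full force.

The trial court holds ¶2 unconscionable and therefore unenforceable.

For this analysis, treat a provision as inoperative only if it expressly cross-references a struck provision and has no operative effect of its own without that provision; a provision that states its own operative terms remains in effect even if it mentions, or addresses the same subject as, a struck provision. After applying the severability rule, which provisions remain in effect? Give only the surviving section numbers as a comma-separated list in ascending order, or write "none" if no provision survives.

¶2 is struck. ¶3 has no operative effect of its own apart from ¶2 and is therefore inoperative. ¶5 merely fixes the cure period for breach of ¶2; with ¶2 gone it has nothing to operate on and falls away. ¶6 has no operative effect of its own apart from ¶2 and is therefore inoperative. ¶9 declares ¶3, ¶7, and ¶8 mutually dependent; since one of them has fallen, all of them are of no effect. That brings down ¶7 and ¶8 as well. The remainder continues in force under ¶9. ¶1, ¶4, and ¶9 remain in effect.

1, 4, 9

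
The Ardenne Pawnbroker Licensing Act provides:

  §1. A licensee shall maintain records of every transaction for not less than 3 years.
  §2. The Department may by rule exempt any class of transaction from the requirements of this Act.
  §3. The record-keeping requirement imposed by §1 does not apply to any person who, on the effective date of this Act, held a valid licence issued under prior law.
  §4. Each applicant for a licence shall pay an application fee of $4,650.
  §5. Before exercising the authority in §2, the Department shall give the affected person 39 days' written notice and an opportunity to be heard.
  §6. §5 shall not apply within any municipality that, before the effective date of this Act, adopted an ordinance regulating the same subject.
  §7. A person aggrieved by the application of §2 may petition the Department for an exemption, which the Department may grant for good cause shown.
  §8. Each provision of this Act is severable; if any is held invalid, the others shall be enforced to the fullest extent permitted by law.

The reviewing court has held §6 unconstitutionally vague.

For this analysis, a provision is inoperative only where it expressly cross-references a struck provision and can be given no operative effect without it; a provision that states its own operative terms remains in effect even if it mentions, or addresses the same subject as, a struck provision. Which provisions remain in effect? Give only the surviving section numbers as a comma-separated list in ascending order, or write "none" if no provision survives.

1, 2, 3, 4, 5, 7, 8

§6 is struck. Nothing else in the Act is defined by reference to §6. §8 is a severability clause and preserves every provision that can still be given independent effect. That leaves §1, §2, §3, §4, §5, §7, and §8 in effect.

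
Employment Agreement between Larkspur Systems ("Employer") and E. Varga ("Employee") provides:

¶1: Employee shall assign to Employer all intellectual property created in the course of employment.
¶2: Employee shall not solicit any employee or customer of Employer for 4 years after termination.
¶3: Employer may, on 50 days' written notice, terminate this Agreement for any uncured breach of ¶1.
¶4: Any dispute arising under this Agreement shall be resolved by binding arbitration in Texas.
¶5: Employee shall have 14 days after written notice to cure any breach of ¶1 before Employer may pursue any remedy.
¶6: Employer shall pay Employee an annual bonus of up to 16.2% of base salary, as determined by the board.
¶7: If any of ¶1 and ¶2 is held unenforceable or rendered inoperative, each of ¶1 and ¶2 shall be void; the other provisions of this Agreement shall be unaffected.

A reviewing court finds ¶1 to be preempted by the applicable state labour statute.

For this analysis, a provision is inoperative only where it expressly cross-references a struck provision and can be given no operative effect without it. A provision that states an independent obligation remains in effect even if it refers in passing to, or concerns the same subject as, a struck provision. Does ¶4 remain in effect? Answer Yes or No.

Yes

¶1 is struck. The only function of ¶3 is the termination right for breach of ¶1, so it cannot stand once ¶1 is removed. ¶5 merely fixes the cure period for breach of ¶1; with ¶1 gone it has nothing to operate on and falls away. ¶7 declares ¶1 and ¶2 mutually dependent; since one of them has fallen, all of them are of no effect. That brings down ¶2 as well. The remainder continues in force under ¶7. That leaves ¶4, ¶6, and ¶7 in effect. ¶4 is among the surviving provisions, so the answer is yes.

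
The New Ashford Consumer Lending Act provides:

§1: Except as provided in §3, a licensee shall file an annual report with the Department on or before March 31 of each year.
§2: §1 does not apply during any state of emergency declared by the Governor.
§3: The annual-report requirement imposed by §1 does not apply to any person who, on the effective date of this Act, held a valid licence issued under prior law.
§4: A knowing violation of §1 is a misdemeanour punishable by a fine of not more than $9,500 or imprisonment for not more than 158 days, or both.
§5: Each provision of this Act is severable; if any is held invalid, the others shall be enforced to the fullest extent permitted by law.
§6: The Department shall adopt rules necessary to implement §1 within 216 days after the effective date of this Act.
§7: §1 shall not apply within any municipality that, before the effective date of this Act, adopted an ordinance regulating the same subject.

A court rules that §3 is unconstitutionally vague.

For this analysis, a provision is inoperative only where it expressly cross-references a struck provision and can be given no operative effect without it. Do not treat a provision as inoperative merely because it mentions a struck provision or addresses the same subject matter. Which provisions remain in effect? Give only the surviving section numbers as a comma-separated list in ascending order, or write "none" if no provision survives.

1, 2, 4, 5, 6, 7

§3 is struck. §1 mentions §3 but its own obligation stands independently of §3, so §1 is not affected. Nothing else in the Act is defined by reference to §3. Under the severability clause in §5, the remaining provisions continue in force. The provisions still in force are §1, §2, §4, §5, §6, and §7.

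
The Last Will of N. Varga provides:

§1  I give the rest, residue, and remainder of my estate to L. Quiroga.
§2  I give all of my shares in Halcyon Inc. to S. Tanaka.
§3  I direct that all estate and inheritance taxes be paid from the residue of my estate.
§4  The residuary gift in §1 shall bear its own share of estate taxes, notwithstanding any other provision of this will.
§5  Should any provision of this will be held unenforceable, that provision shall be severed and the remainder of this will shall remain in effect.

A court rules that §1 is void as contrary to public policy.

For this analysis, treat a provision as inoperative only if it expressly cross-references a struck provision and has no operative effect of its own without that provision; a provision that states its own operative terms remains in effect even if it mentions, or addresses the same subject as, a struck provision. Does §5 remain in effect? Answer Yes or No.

§1 is struck. §4 has no operative effect of its own apart from §1 and is therefore inoperative. Under the severability clause in §5, the remaining provisions continue in force. That leaves §2, §3, and §5 in effect. §5 is among the surviving provisions, so the answer is yes.

Yes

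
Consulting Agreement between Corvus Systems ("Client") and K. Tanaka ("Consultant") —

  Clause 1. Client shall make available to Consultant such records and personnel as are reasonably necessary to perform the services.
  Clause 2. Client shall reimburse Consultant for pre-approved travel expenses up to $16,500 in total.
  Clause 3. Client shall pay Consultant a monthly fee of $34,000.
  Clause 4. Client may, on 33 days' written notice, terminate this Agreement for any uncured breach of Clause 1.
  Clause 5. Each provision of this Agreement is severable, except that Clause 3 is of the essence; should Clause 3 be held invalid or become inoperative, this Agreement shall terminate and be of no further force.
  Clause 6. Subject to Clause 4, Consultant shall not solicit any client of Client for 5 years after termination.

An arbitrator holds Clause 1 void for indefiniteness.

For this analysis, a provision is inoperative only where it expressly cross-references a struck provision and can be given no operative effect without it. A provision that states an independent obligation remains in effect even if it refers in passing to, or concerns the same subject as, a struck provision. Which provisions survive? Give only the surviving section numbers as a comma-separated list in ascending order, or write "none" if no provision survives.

Clause 1 is struck. Clause 4 has no operative effect of its own apart from Clause 1 and is therefore inoperative. Although Clause 6 refers to Clause 4, its operative terms do not depend on Clause 4, so it remains in effect. Clause 5 makes Clause 3 an essential term, but Clause 3 is unaffected, so the severability proviso in Clause 5 preserves the remaining provisions. That leaves Clause 2, Clause 3, Clause 5, and Clause 6 in effect.

2, 3, 5, 6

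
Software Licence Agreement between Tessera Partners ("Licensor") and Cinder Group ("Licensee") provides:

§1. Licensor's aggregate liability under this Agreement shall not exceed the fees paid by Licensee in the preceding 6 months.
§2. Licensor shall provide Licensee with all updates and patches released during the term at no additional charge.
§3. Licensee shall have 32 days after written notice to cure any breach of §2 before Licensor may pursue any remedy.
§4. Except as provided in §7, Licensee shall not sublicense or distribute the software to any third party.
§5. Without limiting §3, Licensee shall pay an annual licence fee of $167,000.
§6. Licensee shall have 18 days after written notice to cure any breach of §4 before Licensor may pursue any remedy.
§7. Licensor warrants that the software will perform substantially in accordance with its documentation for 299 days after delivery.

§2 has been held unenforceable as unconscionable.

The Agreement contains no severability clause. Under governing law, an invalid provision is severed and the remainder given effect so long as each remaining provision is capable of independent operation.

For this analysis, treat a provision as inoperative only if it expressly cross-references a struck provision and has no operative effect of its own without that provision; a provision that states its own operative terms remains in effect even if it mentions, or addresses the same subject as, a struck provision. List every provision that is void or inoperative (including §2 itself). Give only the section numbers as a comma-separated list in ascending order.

§2 is struck. §3 operates only by reference to §2, so it falls with §2. Although §5 refers to §3, its operative terms do not depend on §3, so it remains in effect. With no severability clause, the stated default rule severs what cannot stand and enforces each remaining provision that can operate on its own. §1, §4, §5, §6, and §7 remain in effect.

2, 3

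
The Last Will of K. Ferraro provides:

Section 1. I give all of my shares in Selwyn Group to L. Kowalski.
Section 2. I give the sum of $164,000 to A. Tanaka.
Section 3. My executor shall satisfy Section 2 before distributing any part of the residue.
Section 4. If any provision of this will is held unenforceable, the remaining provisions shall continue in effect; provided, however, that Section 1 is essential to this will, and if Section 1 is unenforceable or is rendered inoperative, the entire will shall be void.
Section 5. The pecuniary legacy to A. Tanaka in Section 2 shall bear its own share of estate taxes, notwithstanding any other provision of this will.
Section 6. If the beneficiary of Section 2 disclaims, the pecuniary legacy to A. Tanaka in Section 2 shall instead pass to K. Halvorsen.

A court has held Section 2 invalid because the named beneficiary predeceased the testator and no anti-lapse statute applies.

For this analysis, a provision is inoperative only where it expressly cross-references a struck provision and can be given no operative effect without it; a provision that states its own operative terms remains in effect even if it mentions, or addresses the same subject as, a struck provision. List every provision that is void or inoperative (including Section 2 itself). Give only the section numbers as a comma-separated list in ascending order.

Section 2 is struck. Section 3 has no operative effect of its own apart from Section 2 and is therefore inoperative. Section 5 operates only by reference to Section 2, so it falls with Section 2. The only function of Section 6 is the alternative disposition for Section 2, so it cannot stand once Section 2 is removed. Section 4 makes Section 1 an essential term, but Section 1 is unaffected, so the severability proviso in Section 4 preserves the remaining provisions. That leaves Section 1 and Section 4 in effect.

2, 3, 5, 6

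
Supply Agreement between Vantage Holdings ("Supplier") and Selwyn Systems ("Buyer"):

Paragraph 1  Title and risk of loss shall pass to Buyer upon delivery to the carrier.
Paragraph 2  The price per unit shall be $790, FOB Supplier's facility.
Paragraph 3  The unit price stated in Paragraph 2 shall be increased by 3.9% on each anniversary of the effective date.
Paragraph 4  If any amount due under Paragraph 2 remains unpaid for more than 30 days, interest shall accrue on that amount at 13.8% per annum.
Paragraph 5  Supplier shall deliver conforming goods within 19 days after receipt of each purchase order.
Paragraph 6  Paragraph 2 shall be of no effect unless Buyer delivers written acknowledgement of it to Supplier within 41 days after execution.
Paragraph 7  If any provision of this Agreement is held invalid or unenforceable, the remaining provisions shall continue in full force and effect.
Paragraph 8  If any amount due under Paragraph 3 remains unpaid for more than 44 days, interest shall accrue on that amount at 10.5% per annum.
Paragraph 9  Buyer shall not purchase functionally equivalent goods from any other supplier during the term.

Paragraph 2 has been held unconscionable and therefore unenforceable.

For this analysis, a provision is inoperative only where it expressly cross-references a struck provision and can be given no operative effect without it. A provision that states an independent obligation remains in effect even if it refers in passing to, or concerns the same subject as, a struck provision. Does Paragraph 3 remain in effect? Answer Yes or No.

No

Paragraph 2 is struck. The whole of Paragraph 3 is the escalation of the unit price, defined by reference to Paragraph 2, so Paragraph 3 cannot stand once Paragraph 2 is removed. Paragraph 4 operates only by reference to Paragraph 2, so it falls with Paragraph 2. Paragraph 6 operates only by reference to Paragraph 2, so it falls with Paragraph 2. Paragraph 8 operates only by reference to Paragraph 3, so it falls with Paragraph 3. Under the severability clause in Paragraph 7, the remaining provisions continue in force. The provisions still in force are Paragraph 1, Paragraph 5, Paragraph 7, and Paragraph 9. Paragraph 3 is among the inoperative provisions, so the answer is no.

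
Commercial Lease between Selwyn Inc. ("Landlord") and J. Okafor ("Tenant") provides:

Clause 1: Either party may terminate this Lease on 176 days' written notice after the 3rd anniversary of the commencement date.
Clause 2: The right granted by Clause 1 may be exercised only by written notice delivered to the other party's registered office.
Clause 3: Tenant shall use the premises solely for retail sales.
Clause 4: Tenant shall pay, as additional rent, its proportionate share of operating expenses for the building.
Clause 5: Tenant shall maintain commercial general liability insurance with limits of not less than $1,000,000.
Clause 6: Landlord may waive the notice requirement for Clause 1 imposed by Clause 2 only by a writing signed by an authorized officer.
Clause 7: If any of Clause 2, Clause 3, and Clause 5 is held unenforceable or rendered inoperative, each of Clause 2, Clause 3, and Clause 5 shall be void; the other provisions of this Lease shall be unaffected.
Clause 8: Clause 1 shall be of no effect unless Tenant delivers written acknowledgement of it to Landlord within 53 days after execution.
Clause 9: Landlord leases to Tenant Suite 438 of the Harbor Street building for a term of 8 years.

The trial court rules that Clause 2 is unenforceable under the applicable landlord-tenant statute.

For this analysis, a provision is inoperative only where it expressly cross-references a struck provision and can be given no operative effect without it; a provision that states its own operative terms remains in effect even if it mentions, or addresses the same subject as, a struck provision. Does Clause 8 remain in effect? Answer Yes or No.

Yes

Clause 2 is struck. Clause 6 operates only by reference to Clause 2, so it falls with Clause 2. Clause 7 declares Clause 2, Clause 3, and Clause 5 mutually dependent; since one of them has fallen, all of them are of no effect. That brings down Clause 3 and Clause 5 as well. The remainder continues in force under Clause 7. That leaves Clause 1, Clause 4, Clause 7, Clause 8, and Clause 9 in effect. Clause 8 is among the surviving provisions, so the answer is yes.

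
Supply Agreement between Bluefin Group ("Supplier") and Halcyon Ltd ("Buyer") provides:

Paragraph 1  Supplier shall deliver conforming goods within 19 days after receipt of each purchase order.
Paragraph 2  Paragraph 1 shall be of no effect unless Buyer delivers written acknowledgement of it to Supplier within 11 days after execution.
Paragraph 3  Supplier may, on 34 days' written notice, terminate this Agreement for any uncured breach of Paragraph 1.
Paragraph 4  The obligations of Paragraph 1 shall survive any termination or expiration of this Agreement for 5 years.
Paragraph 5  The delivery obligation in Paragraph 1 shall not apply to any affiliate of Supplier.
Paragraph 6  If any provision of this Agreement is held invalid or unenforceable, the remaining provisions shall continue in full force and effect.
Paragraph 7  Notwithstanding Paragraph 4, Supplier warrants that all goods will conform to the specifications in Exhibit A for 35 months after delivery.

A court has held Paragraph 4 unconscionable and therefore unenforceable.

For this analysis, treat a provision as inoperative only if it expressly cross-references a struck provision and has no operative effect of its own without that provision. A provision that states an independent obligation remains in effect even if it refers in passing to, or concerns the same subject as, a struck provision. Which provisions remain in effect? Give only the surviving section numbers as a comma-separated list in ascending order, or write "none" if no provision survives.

1, 2, 3, 5, 6, 7

Paragraph 4 is struck. Paragraph 7 mentions Paragraph 4 but its own obligation stands independently of Paragraph 4, so Paragraph 7 is not affected. No other provision's operative terms depend on Paragraph 4. Under the severability clause in Paragraph 6, the remaining provisions continue in force. The provisions still in force are Paragraph 1, Paragraph 2, Paragraph 3, Paragraph 5, Paragraph 6, and Paragraph 7.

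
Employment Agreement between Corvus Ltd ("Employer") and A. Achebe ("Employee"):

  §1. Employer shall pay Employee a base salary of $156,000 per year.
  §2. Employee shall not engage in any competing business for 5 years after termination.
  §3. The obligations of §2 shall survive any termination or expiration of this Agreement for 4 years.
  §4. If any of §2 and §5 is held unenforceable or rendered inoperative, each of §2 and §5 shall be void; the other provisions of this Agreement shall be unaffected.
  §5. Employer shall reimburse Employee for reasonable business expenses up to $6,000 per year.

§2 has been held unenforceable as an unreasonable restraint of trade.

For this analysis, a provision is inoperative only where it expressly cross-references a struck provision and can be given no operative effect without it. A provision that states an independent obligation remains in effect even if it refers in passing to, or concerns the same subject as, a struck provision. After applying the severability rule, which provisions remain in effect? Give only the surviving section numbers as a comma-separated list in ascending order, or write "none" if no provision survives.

1, 4

§2 is struck. §3 has no operative effect of its own apart from §2 and is therefore inoperative. §4 declares §2 and §5 mutually dependent; since one of them has fallen, all of them are of no effect. That brings down §5 as well. The remainder continues in force under §4. §1 and §4 remain in effect.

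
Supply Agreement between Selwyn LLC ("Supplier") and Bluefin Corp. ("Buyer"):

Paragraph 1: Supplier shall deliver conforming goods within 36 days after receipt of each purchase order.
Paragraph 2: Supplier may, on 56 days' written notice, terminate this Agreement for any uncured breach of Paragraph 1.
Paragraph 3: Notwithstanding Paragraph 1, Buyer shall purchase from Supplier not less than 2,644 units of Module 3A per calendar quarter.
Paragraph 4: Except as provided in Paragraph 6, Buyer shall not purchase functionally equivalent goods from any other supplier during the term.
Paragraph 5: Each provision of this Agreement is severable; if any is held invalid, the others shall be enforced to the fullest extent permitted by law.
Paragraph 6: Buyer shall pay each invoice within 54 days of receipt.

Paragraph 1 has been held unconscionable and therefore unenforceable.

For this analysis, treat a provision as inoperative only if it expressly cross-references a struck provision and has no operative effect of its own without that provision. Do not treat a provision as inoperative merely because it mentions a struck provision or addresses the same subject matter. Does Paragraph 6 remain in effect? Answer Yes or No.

Paragraph 1 is struck. Paragraph 2 has no operative effect of its own apart from Paragraph 1 and is therefore inoperative. Although Paragraph 3 refers to Paragraph 1, its operative terms do not depend on Paragraph 1, so it remains in effect. Under the severability clause in Paragraph 5, the remaining provisions continue in force. Paragraph 3, Paragraph 4, Paragraph 5, and Paragraph 6 remain in effect. Paragraph 6 is among the surviving provisions, so the answer is yes.

Yes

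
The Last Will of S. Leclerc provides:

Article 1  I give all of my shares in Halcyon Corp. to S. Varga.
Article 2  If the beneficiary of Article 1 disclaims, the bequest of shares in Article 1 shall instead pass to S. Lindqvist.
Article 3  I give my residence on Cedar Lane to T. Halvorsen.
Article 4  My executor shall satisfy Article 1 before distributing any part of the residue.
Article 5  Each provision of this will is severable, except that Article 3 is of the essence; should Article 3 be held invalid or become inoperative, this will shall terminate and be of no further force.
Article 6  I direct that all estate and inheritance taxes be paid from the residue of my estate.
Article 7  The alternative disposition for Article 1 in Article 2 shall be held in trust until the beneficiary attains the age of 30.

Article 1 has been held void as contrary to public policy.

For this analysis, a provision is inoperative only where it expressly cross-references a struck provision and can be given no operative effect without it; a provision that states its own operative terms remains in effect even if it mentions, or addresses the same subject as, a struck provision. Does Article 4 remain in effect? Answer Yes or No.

No

Article 1 is struck. Article 2 operates only by reference to Article 1, so it falls with Article 1. Article 4 has no operative effect of its own apart from Article 1 and is therefore inoperative. Article 7 merely fixes the trust for Article 2; with Article 2 gone it has nothing to operate on and falls away. Article 5 makes Article 3 an essential term, but Article 3 is unaffected, so the severability proviso in Article 5 preserves the remaining provisions. Article 3, Article 5, and Article 6 remain in effect. Article 4 is among the inoperative provisions, so the answer is no.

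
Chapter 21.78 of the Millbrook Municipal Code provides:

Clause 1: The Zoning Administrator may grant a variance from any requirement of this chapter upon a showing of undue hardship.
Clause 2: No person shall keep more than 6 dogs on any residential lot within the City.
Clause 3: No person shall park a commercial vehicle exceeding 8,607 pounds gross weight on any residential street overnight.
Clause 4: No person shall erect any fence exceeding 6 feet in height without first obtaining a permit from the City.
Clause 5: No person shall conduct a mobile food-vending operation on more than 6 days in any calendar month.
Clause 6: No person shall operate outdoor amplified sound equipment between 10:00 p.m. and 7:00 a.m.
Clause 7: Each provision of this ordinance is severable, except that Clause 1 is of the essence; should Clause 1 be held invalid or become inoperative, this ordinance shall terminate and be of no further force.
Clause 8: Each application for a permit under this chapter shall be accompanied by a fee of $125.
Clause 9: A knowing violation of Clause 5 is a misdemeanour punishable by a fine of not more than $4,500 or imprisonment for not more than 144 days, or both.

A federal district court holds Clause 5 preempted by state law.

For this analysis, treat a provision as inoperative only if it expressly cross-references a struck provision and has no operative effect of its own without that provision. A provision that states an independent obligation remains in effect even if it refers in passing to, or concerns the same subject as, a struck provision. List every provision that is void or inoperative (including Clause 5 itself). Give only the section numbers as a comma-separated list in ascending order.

5, 9

Clause 5 is struck. Clause 9 merely fixes the criminal penalty for violating Clause 5; with Clause 5 gone it has nothing to operate on and falls away. Clause 7 makes Clause 1 an essential term, but Clause 1 is unaffected, so the severability proviso in Clause 7 preserves the remaining provisions. Clause 1, Clause 2, Clause 3, Clause 4, Clause 6, Clause 7, and Clause 8 remain in effect.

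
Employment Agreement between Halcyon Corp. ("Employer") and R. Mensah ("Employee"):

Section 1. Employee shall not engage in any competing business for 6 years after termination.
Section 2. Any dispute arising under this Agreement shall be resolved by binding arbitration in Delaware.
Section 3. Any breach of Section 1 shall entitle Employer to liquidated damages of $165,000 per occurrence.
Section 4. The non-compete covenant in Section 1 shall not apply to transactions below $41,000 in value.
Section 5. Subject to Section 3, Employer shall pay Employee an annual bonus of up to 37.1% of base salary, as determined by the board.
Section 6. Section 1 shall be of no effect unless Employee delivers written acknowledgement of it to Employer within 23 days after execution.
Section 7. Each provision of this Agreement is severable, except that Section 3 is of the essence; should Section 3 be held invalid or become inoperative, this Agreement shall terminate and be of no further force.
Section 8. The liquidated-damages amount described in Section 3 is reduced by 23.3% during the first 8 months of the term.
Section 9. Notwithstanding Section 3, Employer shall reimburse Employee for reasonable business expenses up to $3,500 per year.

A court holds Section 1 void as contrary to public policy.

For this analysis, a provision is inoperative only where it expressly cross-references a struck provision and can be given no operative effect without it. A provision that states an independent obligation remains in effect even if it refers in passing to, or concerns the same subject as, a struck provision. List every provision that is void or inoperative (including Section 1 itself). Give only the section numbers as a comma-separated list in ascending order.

Section 1 is struck. Section 3 does nothing except set the liquidated-damages amount by reference to Section 1; with Section 1 gone it has no independent effect and is inoperative. Section 4 does nothing except set the carve-out from the non-compete covenant by reference to Section 1; with Section 1 gone it has no independent effect and is inoperative. The only function of Section 6 is the acknowledgement condition for Section 1, so it cannot stand once Section 1 is removed. Section 8 has no operative effect of its own apart from Section 3 and is therefore inoperative. Section 7 makes Section 3 an essential term, and Section 3 has been rendered inoperative by the cascade; under Section 7, the entire Agreement is therefore void. No provision of the Agreement survives.

1, 2, 3, 4, 5, 6, 7, 8, 9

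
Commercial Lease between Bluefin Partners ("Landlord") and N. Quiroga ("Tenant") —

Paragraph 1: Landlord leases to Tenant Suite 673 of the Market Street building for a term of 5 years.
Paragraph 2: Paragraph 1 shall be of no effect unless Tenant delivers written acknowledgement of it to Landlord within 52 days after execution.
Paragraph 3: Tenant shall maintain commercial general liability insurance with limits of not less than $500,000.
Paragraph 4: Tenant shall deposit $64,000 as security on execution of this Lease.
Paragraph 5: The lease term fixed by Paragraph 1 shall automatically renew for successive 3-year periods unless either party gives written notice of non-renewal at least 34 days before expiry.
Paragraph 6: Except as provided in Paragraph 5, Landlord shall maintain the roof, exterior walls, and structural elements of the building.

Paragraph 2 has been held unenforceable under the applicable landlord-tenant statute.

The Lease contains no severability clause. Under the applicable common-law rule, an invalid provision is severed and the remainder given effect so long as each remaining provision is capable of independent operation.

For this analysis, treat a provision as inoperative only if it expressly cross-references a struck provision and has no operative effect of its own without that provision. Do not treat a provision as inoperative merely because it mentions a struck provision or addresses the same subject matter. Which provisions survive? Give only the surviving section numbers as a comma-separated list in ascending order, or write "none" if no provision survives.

Paragraph 2 is struck. Nothing else in the Lease is defined by reference to Paragraph 2. Under the stated default rule, only provisions that cannot operate independently fall away; the rest are enforced. That leaves Paragraph 1, Paragraph 3, Paragraph 4, Paragraph 5, and Paragraph 6 in effect.

1, 3, 4, 5, 6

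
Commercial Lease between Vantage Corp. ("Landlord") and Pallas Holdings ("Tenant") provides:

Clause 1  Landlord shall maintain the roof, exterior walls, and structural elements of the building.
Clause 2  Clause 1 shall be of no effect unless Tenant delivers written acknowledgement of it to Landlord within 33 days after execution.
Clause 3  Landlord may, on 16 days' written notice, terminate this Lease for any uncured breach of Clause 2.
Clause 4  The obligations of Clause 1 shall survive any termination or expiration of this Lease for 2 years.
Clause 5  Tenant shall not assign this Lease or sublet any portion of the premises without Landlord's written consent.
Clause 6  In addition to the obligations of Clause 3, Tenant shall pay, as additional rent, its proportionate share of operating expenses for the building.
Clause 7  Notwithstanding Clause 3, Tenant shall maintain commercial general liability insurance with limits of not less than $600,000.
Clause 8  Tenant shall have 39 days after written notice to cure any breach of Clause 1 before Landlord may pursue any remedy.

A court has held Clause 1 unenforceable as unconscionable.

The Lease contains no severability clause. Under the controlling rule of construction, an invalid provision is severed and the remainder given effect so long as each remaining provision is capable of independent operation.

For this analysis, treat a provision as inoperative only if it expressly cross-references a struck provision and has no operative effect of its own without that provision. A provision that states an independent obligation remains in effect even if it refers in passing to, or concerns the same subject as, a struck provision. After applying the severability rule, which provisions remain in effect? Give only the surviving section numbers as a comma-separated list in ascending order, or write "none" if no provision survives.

Clause 1 is struck. Clause 2 operates only by reference to Clause 1, so it falls with Clause 1. The only function of Clause 4 is the survival period for Clause 1, so it cannot stand once Clause 1 is removed. Clause 8 has no operative effect of its own apart from Clause 1 and is therefore inoperative. Clause 3 merely fixes the termination right for breach of Clause 2; with Clause 2 gone it has nothing to operate on and falls away. Clause 6 mentions Clause 3 but its own obligation stands independently of Clause 3, so Clause 6 is not affected. Clause 7 mentions Clause 3 but its own obligation stands independently of Clause 3, so Clause 7 is not affected. With no severability clause, the stated default rule severs what cannot stand and enforces each remaining provision that can operate on its own. That leaves Clause 5, Clause 6, and Clause 7 in effect.

5, 6, 7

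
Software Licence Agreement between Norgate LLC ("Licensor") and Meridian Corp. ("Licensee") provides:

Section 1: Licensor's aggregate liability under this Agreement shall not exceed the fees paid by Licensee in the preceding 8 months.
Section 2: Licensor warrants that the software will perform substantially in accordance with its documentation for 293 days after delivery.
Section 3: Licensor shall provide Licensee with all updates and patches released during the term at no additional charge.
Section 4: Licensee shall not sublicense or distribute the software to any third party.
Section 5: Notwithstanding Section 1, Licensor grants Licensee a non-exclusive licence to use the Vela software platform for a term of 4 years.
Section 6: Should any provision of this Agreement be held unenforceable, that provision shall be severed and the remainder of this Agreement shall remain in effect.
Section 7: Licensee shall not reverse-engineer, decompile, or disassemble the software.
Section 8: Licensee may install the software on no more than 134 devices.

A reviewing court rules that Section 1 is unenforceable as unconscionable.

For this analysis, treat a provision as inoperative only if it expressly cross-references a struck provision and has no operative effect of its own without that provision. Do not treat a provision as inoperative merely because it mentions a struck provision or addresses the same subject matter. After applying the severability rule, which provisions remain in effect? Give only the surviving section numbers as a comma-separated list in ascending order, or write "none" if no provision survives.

Section 1 is struck. Although Section 5 refers to Section 1, its operative terms do not depend on Section 1, so it remains in effect. No other provision's operative terms depend on Section 1. Section 6 is a severability clause and preserves every provision that can still be given independent effect. The provisions still in force are Section 2, Section 3, Section 4, Section 5, Section 6, Section 7, and Section 8.

2, 3, 4, 5, 6, 7, 8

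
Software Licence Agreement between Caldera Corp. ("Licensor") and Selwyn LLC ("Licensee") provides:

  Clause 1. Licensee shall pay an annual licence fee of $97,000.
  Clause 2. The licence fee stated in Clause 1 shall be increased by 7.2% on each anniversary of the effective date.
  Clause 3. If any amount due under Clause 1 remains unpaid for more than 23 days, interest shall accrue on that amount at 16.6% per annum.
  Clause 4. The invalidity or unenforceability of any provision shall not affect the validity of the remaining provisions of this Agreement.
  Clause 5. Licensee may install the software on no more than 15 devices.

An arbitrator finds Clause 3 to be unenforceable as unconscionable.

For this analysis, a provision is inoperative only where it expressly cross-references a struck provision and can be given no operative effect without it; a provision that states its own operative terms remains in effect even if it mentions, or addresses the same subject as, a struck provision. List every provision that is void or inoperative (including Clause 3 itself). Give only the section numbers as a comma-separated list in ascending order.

Clause 3 is struck. No other provision's operative terms depend on Clause 3. Under the severability clause in Clause 4, the remaining provisions continue in force. Clause 1, Clause 2, Clause 4, and Clause 5 remain in effect.

3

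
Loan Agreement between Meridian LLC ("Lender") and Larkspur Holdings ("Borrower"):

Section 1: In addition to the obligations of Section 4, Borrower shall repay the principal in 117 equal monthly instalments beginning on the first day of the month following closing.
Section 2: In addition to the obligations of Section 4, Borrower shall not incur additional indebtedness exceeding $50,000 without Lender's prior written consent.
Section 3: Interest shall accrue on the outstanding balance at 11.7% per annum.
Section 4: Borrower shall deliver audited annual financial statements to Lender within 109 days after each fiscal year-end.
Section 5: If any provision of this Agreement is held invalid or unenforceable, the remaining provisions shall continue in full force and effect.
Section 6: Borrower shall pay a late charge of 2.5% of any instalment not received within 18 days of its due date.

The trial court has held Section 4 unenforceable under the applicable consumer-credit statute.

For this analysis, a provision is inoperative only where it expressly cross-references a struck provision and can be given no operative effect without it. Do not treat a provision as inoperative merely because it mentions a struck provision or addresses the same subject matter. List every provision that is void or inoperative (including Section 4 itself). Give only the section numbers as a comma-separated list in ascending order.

4

Section 4 is struck. Although Section 2 refers to Section 4, its operative terms do not depend on Section 4, so it remains in effect. Although Section 1 refers to Section 4, its operative terms do not depend on Section 4, so it remains in effect. Nothing else in the Agreement is defined by reference to Section 4. Under the severability clause in Section 5, the remaining provisions continue in force. The provisions still in force are Section 1, Section 2, Section 3, Section 5, and Section 6.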